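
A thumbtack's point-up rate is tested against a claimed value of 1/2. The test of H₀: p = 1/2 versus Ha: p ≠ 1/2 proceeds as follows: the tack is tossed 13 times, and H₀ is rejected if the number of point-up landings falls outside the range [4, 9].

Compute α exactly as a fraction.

189/2048

α = P(X ≤ 3 or X ≥ 10 | p = 1/2), X ~ Binomial(13, 1/2).
Each tail has probability (1 + 13 + 78 + 286)/8192; doubling gives α = 756/8192 = 189/2048.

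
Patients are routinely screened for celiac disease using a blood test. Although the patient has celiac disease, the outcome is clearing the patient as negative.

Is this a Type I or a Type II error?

The null hypothesis here is that the patient does not have celiac disease.
'Clearing the patient as negative' corresponds to failing to reject H₀.
H₀ was not rejected but H₀ is false — a Type II error (false negative).

Type II error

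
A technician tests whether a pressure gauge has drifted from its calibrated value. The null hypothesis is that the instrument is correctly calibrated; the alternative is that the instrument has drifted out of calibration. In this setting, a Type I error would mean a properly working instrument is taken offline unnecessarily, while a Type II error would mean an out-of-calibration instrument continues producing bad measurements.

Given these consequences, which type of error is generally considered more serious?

The Type II consequence (an out-of-calibration instrument continues producing bad measurements) is more severe than the Type I consequence (a properly working instrument is taken offline unnecessarily).

Type II error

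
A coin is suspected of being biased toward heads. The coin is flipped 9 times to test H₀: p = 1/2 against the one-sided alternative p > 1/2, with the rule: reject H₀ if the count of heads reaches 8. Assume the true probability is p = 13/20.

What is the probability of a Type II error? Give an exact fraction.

A Type II error is failing to reject when Ha holds: with p = 13/20, β = P(K ≤ 7).
Adding the binomial probabilities P(K=0)+…+P(K=7) at p = 13/20 gives 112501116301/128000000000.

112501116301/128000000000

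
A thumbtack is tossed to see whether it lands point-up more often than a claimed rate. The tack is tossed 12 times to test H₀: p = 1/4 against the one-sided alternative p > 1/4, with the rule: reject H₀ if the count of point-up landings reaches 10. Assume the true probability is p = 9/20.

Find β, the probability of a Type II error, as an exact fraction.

Under the alternative p = 9/20, X ~ Binomial(12, 9/20); β is the probability the test does not reject, P(X < 10).
Adding the binomial probabilities P(X=0)+…+P(X=9) at p = 9/20 gives 812745962073749/819200000000000.

812745962073749/819200000000000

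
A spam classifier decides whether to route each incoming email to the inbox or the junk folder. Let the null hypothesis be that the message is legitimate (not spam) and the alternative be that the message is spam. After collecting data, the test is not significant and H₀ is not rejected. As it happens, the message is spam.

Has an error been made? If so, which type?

H₀ was not rejected, but H₀ is actually false.
Failing to reject a false null hypothesis is a Type II error (false negative).

Type II error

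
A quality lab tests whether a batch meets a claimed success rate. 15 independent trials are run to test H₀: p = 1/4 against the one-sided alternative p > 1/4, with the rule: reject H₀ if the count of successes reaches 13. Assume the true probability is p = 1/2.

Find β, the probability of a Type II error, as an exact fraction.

Under the alternative p = 1/2, X ~ Binomial(15, 1/2); β is the probability the test does not reject, P(X < 13).
Equivalently, β = 1 − P(X ≥ 13) = 32647/32768.

32647/32768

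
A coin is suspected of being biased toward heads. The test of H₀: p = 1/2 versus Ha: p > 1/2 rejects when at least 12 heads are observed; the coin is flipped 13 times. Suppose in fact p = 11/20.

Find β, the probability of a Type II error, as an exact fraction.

Under the alternative p = 11/20, Y ~ Binomial(13, 11/20); β is the probability the test does not reject, P(Y < 12).
Equivalently, β = 1 − P(Y ≥ 12) = 636861571623279/640000000000000.

636861571623279/640000000000000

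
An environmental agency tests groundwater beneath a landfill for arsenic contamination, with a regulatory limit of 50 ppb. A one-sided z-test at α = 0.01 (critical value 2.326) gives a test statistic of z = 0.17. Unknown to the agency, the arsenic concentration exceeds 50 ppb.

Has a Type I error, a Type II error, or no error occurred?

The conventional null hypothesis is that the arsenic concentration is at or below 50 ppb (safe).
Since z = 0.17 ≤ z* = 2.326, H₀ is not rejected.
H₀ is false (actually the arsenic concentration exceeds 50 ppb).
Failing to reject a false H₀ is a Type II error.

Type II error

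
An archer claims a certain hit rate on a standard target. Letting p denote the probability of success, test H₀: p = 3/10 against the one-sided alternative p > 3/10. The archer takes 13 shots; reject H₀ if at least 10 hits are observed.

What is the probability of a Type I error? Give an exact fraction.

651960009/1000000000000

α = P(reject H₀ | H₀ true) = P(Y ≥ 10 | p = 3/10), with Y ~ Binomial(13, 3/10).
P(Y ≥ 10) = Σ_{j=10}^{13} C(13,j)·(3/10)^j·(7/10)^{13-j} = 651960009/1000000000000.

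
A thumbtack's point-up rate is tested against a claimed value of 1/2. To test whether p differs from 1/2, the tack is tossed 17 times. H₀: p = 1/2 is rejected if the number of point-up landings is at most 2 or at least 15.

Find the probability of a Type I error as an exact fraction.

77/32768

Under H₀, Y ~ Binomial(17, 1/2); α is the probability of landing in either tail, P(Y ≤ 2) + P(Y ≥ 15).
The two tails are symmetric, so α = 2·(1 + 17 + 136)/2^17 = 308/131072 = 77/32768.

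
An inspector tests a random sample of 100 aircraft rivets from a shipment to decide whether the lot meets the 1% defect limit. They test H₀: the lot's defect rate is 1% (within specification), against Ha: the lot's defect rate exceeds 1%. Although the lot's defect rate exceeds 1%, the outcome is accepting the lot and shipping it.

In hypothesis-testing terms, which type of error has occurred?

Type II error

'Accepting the lot and shipping it' corresponds to failing to reject H₀.
H₀ was not rejected but H₀ is false — a Type II error (false negative).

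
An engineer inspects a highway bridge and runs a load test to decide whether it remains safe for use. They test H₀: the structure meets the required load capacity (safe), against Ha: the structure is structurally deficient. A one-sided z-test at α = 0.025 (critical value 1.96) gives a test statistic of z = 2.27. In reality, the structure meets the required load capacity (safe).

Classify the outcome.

Type I error

Since z = 2.27 > z* = 1.96, H₀ is rejected.
H₀ is true (actually the structure meets the required load capacity (safe)).
Rejecting a true H₀ is a Type I error.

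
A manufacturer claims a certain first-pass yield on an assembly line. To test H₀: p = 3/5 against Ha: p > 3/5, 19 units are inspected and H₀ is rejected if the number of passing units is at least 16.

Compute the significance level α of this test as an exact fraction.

437914292733/19073486328125

The Type I error probability is α = P(Y ≥ 16) computed under H₀, where Y ~ Binomial(19, 3/5).
P(Y ≥ 16) = Σ_{j=16}^{19} C(19,j)·(3/5)^j·(2/5)^{19-j} = 437914292733/19073486328125.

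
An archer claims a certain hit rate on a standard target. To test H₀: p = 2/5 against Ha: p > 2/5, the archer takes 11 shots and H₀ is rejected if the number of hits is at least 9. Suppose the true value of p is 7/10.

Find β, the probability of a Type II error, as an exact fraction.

Under the alternative p = 7/10, X ~ Binomial(11, 7/10); β is the probability the test does not reject, P(X < 9).
Adding the binomial probabilities P(X=0)+…+P(X=8) at p = 7/10 gives 2749038183/4000000000.

2749038183/4000000000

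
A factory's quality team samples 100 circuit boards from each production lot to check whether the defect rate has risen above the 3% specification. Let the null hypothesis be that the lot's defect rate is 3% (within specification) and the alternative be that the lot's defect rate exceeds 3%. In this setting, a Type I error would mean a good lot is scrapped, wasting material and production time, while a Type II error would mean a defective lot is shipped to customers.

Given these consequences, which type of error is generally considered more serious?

Type II error

The Type II consequence (a defective lot is shipped to customers) is more severe than the Type I consequence (a good lot is scrapped, wasting material and production time).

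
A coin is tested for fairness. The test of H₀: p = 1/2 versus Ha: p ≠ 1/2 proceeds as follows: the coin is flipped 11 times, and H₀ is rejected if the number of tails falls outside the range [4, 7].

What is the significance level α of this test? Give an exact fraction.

29/128

α = P(Y ≤ 3 or Y ≥ 8 | p = 1/2), Y ~ Binomial(11, 1/2).
Each tail has probability (1 + 11 + 55 + 165)/2048; doubling gives α = 464/2048 = 29/128.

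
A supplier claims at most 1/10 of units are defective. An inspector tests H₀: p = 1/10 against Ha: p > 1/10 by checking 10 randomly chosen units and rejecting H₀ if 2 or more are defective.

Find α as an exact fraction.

2639010709/10000000000

The significance level is the probability, assuming p = 1/10, of seeing 2 or more defectives in 10 draws.
α = 1 − P(X ≤ 1) = 1 − 7360989291/10000000000 = 2639010709/10000000000.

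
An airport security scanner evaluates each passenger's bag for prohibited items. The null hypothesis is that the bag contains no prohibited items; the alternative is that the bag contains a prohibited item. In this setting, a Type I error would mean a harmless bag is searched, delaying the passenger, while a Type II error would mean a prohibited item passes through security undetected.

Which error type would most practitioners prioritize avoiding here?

The Type II consequence (a prohibited item passes through security undetected) is more severe than the Type I consequence (a harmless bag is searched, delaying the passenger).

Type II error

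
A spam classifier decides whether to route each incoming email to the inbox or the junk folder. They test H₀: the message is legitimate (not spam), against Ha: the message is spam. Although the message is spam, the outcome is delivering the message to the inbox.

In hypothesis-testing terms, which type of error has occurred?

'Delivering the message to the inbox' corresponds to failing to reject H₀.
H₀ was not rejected but H₀ is false — a Type II error (false negative).

Type II error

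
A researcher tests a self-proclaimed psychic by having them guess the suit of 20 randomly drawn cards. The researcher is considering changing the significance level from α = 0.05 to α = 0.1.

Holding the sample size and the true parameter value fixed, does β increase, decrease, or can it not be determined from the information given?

Relaxing α lowers the evidence threshold; under Ha, outcomes that previously fell short now trigger rejection.

It decreases.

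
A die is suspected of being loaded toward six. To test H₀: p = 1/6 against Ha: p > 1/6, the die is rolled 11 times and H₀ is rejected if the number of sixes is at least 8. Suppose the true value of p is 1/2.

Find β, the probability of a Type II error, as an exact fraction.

227/256

A Type II error is failing to reject when Ha holds: with p = 1/2, β = P(X ≤ 7).
Equivalently, β = 1 − P(X ≥ 8) = 227/256.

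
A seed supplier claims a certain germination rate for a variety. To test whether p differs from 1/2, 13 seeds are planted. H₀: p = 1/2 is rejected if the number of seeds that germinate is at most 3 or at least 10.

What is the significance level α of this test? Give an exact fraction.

The significance level is the null-hypothesis probability of the rejection region {≤3} ∪ {≥10}.
Each tail has probability (1 + 13 + 78 + 286)/8192; doubling gives α = 756/8192 = 189/2048.

189/2048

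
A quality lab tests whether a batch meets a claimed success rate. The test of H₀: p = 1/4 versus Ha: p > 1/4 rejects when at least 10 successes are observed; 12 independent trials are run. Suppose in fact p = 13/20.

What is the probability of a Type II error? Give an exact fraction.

A Type II error is failing to reject when Ha holds: with p = 13/20, β = P(Y ≤ 9).
Summing C(12,j)·(13/20)^j·(7/20)^{12-j} for j = 0..9 gives 695265215827749/819200000000000.

695265215827749/819200000000000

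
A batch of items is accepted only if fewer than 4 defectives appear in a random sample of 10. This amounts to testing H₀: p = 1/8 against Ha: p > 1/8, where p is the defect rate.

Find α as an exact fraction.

Under H₀, Y ~ Binomial(10, 1/8); the Type I error rate is P(Y ≥ 4).
α = 1 − P(Y ≤ 3) = 1 − 261063131/268435456 = 7372325/268435456.

7372325/268435456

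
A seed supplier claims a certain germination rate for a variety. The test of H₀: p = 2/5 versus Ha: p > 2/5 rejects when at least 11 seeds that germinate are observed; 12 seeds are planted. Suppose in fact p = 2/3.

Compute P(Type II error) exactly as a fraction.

β = P(fail to reject H₀ | Ha true) = P(K ≤ 10 | p = 2/3), K ~ Binomial(12, 2/3).
Summing C(12,j)·(2/3)^j·(1/3)^{12-j} for j = 0..10 gives 502769/531441.

502769/531441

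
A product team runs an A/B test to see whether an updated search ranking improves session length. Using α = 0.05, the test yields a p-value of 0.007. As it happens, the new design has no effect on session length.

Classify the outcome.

Type I error

The conventional null hypothesis is that the new design has no effect on session length.
Since p = 0.007 < α = 0.05, H₀ is rejected.
H₀ is true (actually the new design has no effect on session length).
Rejecting a true H₀ is a Type I error.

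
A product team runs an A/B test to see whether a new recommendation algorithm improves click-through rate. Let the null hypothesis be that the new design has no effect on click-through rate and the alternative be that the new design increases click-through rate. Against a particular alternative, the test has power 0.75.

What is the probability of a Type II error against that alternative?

0.25

Power = 1 − β, so β = 1 − 0.75 = 0.25.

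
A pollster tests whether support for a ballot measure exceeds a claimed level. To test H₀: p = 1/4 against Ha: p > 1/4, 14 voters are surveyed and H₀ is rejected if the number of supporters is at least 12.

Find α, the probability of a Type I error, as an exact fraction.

431/134217728

The Type I error probability is α = P(K ≥ 12) computed under H₀, where K ~ Binomial(14, 1/4).
Adding the binomial terms for j = 12 through 14 with p = 1/4 yields 431/134217728.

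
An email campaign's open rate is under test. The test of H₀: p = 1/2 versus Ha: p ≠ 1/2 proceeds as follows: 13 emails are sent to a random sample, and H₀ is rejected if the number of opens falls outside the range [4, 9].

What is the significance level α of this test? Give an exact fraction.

189/2048

α = P(K ≤ 3 or K ≥ 10 | p = 1/2), K ~ Binomial(13, 1/2).
By symmetry, α = 2·P(K ≤ 3) = 2·(1 + 13 + 78 + 286)/8192 = 756/8192 = 189/2048.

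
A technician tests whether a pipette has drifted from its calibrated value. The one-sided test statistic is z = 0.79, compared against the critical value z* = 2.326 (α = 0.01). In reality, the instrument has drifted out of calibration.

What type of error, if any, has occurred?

Type II error

The conventional null hypothesis is that the instrument is correctly calibrated.
Since z = 0.79 ≤ z* = 2.326, H₀ is not rejected.
H₀ is false (actually the instrument has drifted out of calibration).
Failing to reject a false H₀ is a Type II error.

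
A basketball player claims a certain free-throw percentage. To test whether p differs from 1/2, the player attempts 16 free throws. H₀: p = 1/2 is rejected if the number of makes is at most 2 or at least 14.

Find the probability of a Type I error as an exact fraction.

α = P(X ≤ 2 or X ≥ 14 | p = 1/2), X ~ Binomial(16, 1/2).
The two tails are symmetric, so α = 2·(1 + 16 + 120)/2^16 = 274/65536 = 137/32768.

137/32768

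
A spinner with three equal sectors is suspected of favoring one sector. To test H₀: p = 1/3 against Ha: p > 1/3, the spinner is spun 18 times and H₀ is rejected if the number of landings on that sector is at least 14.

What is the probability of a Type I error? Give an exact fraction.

56137/387420489

Under H₀, S ~ Binomial(18, 1/3), and α = P(S ≥ 14).
Adding the binomial terms for j = 14 through 18 with p = 1/3 yields 56137/387420489.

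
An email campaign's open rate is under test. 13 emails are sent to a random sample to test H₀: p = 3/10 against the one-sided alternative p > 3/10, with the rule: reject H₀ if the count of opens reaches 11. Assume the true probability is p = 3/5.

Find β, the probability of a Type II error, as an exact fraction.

β = P(fail to reject H₀ | Ha true) = P(K ≤ 10 | p = 3/5), K ~ Binomial(13, 3/5).
Adding the binomial probabilities P(K=0)+…+P(K=10) at p = 3/5 gives 1150021472/1220703125.

1150021472/1220703125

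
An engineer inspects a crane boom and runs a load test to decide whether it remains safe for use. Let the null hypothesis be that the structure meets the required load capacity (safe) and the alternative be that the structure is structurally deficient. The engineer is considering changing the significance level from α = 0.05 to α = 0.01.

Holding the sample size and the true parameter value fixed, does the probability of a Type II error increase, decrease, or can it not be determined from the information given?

It increases.

Lowering α raises the bar for rejection; under Ha, the test now fails to reject on outcomes it previously would have rejected.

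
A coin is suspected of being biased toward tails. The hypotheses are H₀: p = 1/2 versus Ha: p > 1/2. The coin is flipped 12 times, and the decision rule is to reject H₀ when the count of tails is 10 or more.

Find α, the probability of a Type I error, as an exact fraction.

79/4096

The Type I error probability is α = P(S ≥ 10) computed under H₀, where S ~ Binomial(12, 1/2).
Summing the upper tail: (66 + 12 + 1) / 2^12 = 79/4096.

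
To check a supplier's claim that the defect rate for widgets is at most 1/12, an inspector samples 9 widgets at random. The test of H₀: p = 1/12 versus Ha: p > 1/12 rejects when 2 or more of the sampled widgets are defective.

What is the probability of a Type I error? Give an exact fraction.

218150683/1289945088

α = P(reject H₀ | H₀ true) = P(Y ≥ 2 | p = 1/12), Y ~ Binomial(9, 1/12).
Via the complement, α = 1 − Σ_{j=0}^{1} C(9,j)(1/12)^j(11/12)^{9-j} = 218150683/1289945088.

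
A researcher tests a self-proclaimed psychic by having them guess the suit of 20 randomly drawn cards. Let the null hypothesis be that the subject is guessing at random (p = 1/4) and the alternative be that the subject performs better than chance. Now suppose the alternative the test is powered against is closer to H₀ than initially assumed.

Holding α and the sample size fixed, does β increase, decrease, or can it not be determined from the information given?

A smaller true effect puts the Ha sampling distribution closer to H₀, so more of it falls in the non-rejection region.

It increases.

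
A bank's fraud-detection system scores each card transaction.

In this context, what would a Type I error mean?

With the conventional null hypothesis that the transaction is legitimate:
A Type I error is rejecting H₀ when H₀ is true.
Here that means blocking the transaction and freezing the card when actually the transaction is legitimate.

A Type I error would mean concluding that the transaction is fraudulent when in fact the transaction is legitimate.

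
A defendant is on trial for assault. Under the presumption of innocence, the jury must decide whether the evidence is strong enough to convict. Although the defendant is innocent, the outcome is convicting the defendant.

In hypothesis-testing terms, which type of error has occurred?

Type I error

The null hypothesis here is that the defendant is innocent.
'Convicting the defendant' corresponds to rejecting H₀.
H₀ was rejected but H₀ is true — a Type I error (false positive).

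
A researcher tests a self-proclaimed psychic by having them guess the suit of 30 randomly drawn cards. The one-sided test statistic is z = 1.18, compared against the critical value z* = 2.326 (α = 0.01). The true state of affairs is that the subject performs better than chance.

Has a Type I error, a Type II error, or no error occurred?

The conventional null hypothesis is that the subject is guessing at random (p = 1/4).
Since z = 1.18 ≤ z* = 2.326, H₀ is not rejected.
H₀ is false (actually the subject performs better than chance).
Failing to reject a false H₀ is a Type II error.

Type II error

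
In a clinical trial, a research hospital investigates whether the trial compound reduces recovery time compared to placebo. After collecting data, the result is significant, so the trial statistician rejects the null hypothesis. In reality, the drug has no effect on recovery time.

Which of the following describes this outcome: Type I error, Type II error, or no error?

The conventional null hypothesis here is that the drug has no effect on recovery time.
H₀ was rejected, but H₀ is actually true.
Rejecting a true null hypothesis is a Type I error (false positive).

Type I error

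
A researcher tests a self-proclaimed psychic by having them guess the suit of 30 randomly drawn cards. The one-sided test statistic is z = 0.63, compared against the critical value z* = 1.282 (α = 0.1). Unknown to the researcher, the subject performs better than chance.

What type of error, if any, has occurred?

The conventional null hypothesis is that the subject is guessing at random (p = 1/4).
Since z = 0.63 ≤ z* = 1.282, H₀ is not rejected.
H₀ is false (actually the subject performs better than chance).
Failing to reject a false H₀ is a Type II error.

Type II error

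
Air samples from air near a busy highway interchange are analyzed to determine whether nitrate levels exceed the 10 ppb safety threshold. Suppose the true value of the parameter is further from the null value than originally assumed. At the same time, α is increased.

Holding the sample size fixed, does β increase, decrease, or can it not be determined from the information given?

The further the true parameter sits from the null value, the more of the Ha sampling distribution falls in the rejection region. Relaxing α lowers the evidence threshold; under Ha, outcomes that previously fell short now trigger rejection. Both changes push β in the same direction.

It decreases.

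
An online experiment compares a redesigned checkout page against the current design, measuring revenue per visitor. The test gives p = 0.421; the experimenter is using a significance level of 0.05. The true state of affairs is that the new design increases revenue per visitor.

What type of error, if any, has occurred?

The conventional null hypothesis is that the new design has no effect on revenue per visitor.
Since p = 0.421 ≥ α = 0.05, H₀ is not rejected.
H₀ is false (actually the new design increases revenue per visitor).
Failing to reject a false H₀ is a Type II error.

Type II error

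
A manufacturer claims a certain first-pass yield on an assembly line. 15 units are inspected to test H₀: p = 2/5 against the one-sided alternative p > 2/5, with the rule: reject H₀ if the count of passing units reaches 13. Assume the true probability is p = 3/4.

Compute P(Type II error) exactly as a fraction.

820244467/1073741824

Under the alternative p = 3/4, K ~ Binomial(15, 3/4); β is the probability the test does not reject, P(K < 13).
Summing C(15,j)·(3/4)^j·(1/4)^{15-j} for j = 0..12 gives 820244467/1073741824.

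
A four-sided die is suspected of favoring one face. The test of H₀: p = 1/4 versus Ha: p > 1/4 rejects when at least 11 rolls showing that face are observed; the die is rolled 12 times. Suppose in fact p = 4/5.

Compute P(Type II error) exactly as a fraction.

177031761/244140625

β = P(fail to reject H₀ | Ha true) = P(X ≤ 10 | p = 4/5), X ~ Binomial(12, 4/5).
Equivalently, β = 1 − P(X ≥ 11) = 177031761/244140625.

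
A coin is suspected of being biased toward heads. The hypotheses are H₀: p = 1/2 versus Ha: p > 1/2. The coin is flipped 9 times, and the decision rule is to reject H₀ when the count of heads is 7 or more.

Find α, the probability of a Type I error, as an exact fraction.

23/256

Under H₀, K ~ Binomial(9, 1/2), and α = P(K ≥ 7).
P(K ≥ 7) = [C(9,7) + C(9,8) + C(9,9)] / 2^9 = (36 + 9 + 1) / 512 = 46/512 = 23/256.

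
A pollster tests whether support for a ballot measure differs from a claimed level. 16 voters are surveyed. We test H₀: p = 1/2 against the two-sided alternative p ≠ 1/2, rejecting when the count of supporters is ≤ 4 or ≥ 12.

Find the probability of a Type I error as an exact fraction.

Under H₀, X ~ Binomial(16, 1/2); α is the probability of landing in either tail, P(X ≤ 4) + P(X ≥ 12).
Each tail has probability (1 + 16 + 120 + 560 + 1820)/65536; doubling gives α = 5034/65536 = 2517/32768.

2517/32768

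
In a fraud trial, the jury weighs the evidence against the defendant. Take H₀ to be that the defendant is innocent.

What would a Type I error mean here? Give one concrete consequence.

A Type I error would mean concluding that the defendant is guilty when in fact the defendant is innocent. Consequence: an innocent person is convicted and punished.

A Type I error is rejecting H₀ when H₀ is true.
Here that means convicting the defendant when actually the defendant is innocent.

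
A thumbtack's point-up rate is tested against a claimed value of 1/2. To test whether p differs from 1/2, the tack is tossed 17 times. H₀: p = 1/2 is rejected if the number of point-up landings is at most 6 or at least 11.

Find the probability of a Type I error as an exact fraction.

Under H₀, S ~ Binomial(17, 1/2); α is the probability of landing in either tail, P(S ≤ 6) + P(S ≥ 11).
The two tails are symmetric, so α = 2·(1 + 17 + 136 + 680 + 2380 + 6188 + 12376)/2^17 = 43556/131072 = 10889/32768.

10889/32768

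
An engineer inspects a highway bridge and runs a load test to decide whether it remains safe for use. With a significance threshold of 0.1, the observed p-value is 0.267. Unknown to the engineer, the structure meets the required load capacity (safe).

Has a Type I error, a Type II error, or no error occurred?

No error — this is a correct decision.

The conventional null hypothesis is that the structure meets the required load capacity (safe).
Since p = 0.267 ≥ α = 0.1, H₀ is not rejected.
H₀ is true (actually the structure meets the required load capacity (safe)).
The decision matches the true state — no error.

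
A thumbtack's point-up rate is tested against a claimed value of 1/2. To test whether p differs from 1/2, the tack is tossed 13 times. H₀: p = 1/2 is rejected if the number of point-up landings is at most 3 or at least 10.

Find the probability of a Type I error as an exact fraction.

189/2048

Under H₀, X ~ Binomial(13, 1/2); α is the probability of landing in either tail, P(X ≤ 3) + P(X ≥ 10).
Each tail has probability (1 + 13 + 78 + 286)/8192; doubling gives α = 756/8192 = 189/2048.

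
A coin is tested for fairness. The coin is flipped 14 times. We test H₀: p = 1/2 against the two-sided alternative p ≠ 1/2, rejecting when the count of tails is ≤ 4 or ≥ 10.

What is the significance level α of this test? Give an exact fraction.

The significance level is the null-hypothesis probability of the rejection region {≤4} ∪ {≥10}.
By symmetry, α = 2·P(K ≤ 4) = 2·(1 + 14 + 91 + 364 + 1001)/16384 = 2942/16384 = 1471/8192.

1471/8192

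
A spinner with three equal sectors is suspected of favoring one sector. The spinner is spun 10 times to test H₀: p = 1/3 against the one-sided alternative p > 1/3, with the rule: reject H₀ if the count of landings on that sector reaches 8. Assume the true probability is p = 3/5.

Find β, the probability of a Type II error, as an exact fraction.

8131936/9765625

β = P(fail to reject H₀ | Ha true) = P(S ≤ 7 | p = 3/5), S ~ Binomial(10, 3/5).
Adding the binomial probabilities P(S=0)+…+P(S=7) at p = 3/5 gives 8131936/9765625.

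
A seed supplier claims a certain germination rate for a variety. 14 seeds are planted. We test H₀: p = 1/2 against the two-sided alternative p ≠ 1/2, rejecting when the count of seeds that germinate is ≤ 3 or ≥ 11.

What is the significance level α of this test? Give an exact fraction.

235/4096

The significance level is the null-hypothesis probability of the rejection region {≤3} ∪ {≥11}.
Each tail has probability (1 + 14 + 91 + 364)/16384; doubling gives α = 940/16384 = 235/4096.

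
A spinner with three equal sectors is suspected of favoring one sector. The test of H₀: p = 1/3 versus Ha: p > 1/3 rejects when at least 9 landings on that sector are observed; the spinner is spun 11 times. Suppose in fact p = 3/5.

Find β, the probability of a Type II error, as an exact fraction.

A Type II error is failing to reject when Ha holds: with p = 3/5, β = P(S ≤ 8).
Adding the binomial probabilities P(S=0)+…+P(S=8) at p = 3/5 gives 8604328/9765625.

8604328/9765625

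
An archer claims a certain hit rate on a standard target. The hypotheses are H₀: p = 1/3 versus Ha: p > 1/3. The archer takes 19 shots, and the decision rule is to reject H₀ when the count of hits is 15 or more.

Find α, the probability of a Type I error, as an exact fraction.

23497/387420489

The Type I error probability is α = P(Y ≥ 15) computed under H₀, where Y ~ Binomial(19, 1/3).
Adding the binomial terms for j = 15 through 19 with p = 1/3 yields 23497/387420489.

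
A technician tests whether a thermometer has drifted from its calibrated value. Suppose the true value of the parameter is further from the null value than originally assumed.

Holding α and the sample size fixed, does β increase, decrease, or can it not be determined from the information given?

It decreases.

The further the true parameter sits from the null value, the more of the Ha sampling distribution falls in the rejection region.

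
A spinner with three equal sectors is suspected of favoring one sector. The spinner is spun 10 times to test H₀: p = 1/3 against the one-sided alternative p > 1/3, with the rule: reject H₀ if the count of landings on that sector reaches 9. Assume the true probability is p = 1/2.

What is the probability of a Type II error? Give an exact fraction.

Under the alternative p = 1/2, S ~ Binomial(10, 1/2); β is the probability the test does not reject, P(S < 9).
Adding the binomial probabilities P(S=0)+…+P(S=8) at p = 1/2 gives 1013/1024.

1013/1024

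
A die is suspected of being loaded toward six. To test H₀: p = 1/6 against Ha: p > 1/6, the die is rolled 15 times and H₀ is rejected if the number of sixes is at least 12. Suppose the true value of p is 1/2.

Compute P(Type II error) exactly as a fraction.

503/512

Under the alternative p = 1/2, Y ~ Binomial(15, 1/2); β is the probability the test does not reject, P(Y < 12).
Equivalently, β = 1 − P(Y ≥ 12) = 503/512.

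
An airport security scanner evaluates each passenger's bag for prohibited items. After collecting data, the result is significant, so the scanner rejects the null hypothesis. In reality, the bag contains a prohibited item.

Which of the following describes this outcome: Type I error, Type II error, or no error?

Neither — the decision is correct.

The conventional null hypothesis here is that the bag contains no prohibited items.
The test rejected a false H₀ — the decision matches the true state.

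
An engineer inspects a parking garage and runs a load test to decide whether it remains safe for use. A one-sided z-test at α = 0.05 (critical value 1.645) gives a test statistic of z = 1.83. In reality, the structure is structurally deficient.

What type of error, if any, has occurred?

Neither — the decision is correct.

The conventional null hypothesis is that the structure meets the required load capacity (safe).
Since z = 1.83 > z* = 1.645, H₀ is rejected.
H₀ is false (actually the structure is structurally deficient).
The decision matches the true state — no error.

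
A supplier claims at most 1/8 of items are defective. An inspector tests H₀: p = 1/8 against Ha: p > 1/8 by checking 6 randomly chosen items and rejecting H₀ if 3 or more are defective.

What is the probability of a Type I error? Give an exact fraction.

The significance level is the probability, assuming p = 1/8, of seeing 3 or more defectives in 6 draws.
Via the complement, α = 1 − Σ_{j=0}^{2} C(6,j)(1/8)^j(7/8)^{6-j} = 3819/131072.

3819/131072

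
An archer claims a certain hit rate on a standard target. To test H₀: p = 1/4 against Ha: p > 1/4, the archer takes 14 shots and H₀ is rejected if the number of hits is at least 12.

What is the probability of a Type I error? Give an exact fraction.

α = P(reject H₀ | H₀ true) = P(S ≥ 12 | p = 1/4), with S ~ Binomial(14, 1/4).
Adding the binomial terms for j = 12 through 14 with p = 1/4 yields 431/134217728.

431/134217728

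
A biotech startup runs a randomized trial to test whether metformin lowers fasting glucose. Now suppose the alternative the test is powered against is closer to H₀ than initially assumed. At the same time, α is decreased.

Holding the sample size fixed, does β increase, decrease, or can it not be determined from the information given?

A smaller true effect puts the Ha sampling distribution closer to H₀, so more of it falls in the non-rejection region. Lowering α raises the bar for rejection; under Ha, the test now fails to reject on outcomes it previously would have rejected. Both changes push β in the same direction.

It increases.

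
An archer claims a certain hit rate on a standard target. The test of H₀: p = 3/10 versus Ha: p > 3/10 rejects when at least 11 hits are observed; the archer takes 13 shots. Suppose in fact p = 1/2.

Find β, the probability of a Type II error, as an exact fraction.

2025/2048

A Type II error is failing to reject when Ha holds: with p = 1/2, β = P(K ≤ 10).
Equivalently, β = 1 − P(K ≥ 11) = 2025/2048.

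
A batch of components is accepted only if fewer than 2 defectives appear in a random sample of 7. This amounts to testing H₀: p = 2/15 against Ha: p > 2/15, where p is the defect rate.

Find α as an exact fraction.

1501316/6328125

Under H₀, X ~ Binomial(7, 2/15); the Type I error rate is P(X ≥ 2).
α = 1 − P(X ≤ 1) = 1 − 4826809/6328125 = 1501316/6328125.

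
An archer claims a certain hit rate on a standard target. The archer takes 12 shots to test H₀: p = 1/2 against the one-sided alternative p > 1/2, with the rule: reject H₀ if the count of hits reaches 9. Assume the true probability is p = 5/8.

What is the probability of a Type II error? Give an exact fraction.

49315179861/68719476736

Under the alternative p = 5/8, X ~ Binomial(12, 5/8); β is the probability the test does not reject, P(X < 9).
Adding the binomial probabilities P(X=0)+…+P(X=8) at p = 5/8 gives 49315179861/68719476736.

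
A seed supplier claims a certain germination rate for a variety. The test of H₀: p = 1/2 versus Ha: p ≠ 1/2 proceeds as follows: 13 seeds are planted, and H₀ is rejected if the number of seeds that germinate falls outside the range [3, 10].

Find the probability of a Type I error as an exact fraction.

Under H₀, K ~ Binomial(13, 1/2); α is the probability of landing in either tail, P(K ≤ 2) + P(K ≥ 11).
Each tail has probability (1 + 13 + 78)/8192; doubling gives α = 184/8192 = 23/1024.

23/1024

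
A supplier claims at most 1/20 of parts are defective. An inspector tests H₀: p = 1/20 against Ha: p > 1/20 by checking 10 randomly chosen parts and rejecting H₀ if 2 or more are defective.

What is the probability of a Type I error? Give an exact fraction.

882056764409/10240000000000

The significance level is the probability, assuming p = 1/20, of seeing 2 or more defectives in 10 draws.
α = 1 − P(K ≤ 1) = 1 − 9357943235591/10240000000000 = 882056764409/10240000000000.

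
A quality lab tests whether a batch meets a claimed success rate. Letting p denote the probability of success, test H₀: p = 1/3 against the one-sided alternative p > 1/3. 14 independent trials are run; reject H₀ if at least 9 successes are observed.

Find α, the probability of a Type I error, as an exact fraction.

9265/531441

Under H₀, S ~ Binomial(14, 1/3), and α = P(S ≥ 9).
P(S ≥ 9) = Σ_{j=9}^{14} C(14,j)·(1/3)^j·(2/3)^{14-j} = 9265/531441.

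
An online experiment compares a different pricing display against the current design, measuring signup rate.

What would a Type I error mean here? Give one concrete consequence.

With the conventional null hypothesis that the new design has no effect on signup rate:
A Type I error is rejecting H₀ when H₀ is true.
Here that means shipping the new feature to all users when actually the new design has no effect on signup rate.

A Type I error would mean concluding that the new design increases signup rate when in fact the new design has no effect on signup rate. Consequence: engineering effort is spent shipping a change that doesn't actually help.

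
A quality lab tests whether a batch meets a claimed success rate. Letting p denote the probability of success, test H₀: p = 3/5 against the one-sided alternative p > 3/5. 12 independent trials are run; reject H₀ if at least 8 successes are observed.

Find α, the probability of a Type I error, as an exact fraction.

21395421/48828125

Under H₀, K ~ Binomial(12, 3/5), and α = P(K ≥ 8).
Summing C(12,j)(3/5)^j(2/5)^{12−j} for j = 8,…,12 gives 21395421/48828125.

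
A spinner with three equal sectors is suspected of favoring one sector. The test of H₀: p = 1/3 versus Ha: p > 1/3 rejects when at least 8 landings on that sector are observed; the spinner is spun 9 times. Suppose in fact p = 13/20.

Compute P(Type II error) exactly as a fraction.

112501116301/128000000000

Under the alternative p = 13/20, Y ~ Binomial(9, 13/20); β is the probability the test does not reject, P(Y < 8).
Equivalently, β = 1 − P(Y ≥ 8) = 112501116301/128000000000.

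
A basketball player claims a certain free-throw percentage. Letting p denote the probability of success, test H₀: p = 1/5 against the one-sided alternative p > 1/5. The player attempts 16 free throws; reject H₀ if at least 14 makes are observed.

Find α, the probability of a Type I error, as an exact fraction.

α = P(reject H₀ | H₀ true) = P(K ≥ 14 | p = 1/5), with K ~ Binomial(16, 1/5).
Summing C(16,j)(1/5)^j(4/5)^{16−j} for j = 14,…,16 gives 397/30517578125.

397/30517578125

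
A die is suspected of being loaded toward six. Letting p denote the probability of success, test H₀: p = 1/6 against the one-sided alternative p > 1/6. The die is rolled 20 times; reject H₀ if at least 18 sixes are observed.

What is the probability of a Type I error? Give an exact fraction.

539/406239826673664

Under H₀, Y ~ Binomial(20, 1/6), and α = P(Y ≥ 18).
P(Y ≥ 18) = Σ_{j=18}^{20} C(20,j)·(1/6)^j·(5/6)^{20-j} = 539/406239826673664.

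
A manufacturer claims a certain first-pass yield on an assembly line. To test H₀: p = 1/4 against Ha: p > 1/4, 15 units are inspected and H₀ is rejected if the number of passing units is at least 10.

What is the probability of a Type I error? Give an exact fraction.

426785/536870912

Under H₀, K ~ Binomial(15, 1/4), and α = P(K ≥ 10).
Summing C(15,j)(1/4)^j(3/4)^{15−j} for j = 10,…,15 gives 426785/536870912.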